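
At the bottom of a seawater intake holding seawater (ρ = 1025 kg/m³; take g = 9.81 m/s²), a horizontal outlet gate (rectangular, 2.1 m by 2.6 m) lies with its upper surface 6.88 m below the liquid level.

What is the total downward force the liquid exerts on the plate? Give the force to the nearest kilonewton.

F ≈ 378 kN

γ = ρg = 1025 × 9.81 / 1000 = 10.05525 kN/m³.
The plate is horizontal, so pressure is uniform at p = γ·h = 10.05525 × 6.88 = 69.1801 kN/m².
A = 2.1 × 2.6 = 5.46 m².
F = p·A = 69.1801 × 5.46 = 377.723 kN.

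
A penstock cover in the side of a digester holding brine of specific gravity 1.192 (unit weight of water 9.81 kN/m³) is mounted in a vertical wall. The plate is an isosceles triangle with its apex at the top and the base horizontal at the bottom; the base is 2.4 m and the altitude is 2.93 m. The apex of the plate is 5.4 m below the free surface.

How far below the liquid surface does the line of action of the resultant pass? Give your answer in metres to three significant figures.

γ = 1.192 × 9.81 = 11.69352 kN/m³.
With the apex up, the centroid sits 2h/3 = 2 × 2.93/3 = 1.95333 m below the apex, so the centroid depth is h_c = 5.4 + 1.95333 = 7.35333 m.
A = ½ × 2.4 × 2.93 = 3.516 m².
Resultant F = γ·h_c·A = 11.69352 × 7.35333 × 3.516 = 302.328 kN.
I_c = b·h³/36 = 2.4 × 2.93³/36 = 1.67692 m⁴.
Centre of pressure: y_p = y_c + I_c/(y_c·A) = 7.35333 + 1.67692/(7.35333 × 3.516) = 7.35333 + 0.0648604 = 7.41819 m along the plane.

h_p = 7.42 m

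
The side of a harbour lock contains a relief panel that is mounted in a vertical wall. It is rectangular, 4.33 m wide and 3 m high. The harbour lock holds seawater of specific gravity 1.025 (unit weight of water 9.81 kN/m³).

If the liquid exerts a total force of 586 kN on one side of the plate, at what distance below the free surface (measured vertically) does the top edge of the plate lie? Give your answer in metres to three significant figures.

d_top ≈ 2.99 m

γ = 1.025 × 9.81 = 10.05525 kN/m³.
A = 4.33 × 3 = 12.99 m².
From F = γ·h_c·A, the centroid depth is h_c = 586/(10.05525 × 12.99) = 4.48638 m.
The centroid lies 3/2 = 1.5 m below the top edge, so the top edge sits at h_top = 4.48638 − 1.5 = 2.98638 m below the surface.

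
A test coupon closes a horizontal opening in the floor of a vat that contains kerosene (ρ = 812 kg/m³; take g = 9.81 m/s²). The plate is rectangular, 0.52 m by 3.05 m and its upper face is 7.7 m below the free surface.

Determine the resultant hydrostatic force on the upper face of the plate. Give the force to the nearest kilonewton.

γ = ρg = 812 × 9.81 / 1000 = 7.96572 kN/m³.
The plate is horizontal, so pressure is uniform at p = γ·h = 7.96572 × 7.7 = 61.336 kN/m².
A = 0.52 × 3.05 = 1.586 m².
F = p·A = 61.336 × 1.586 = 97.2789 kN.

F ≈ 97 kN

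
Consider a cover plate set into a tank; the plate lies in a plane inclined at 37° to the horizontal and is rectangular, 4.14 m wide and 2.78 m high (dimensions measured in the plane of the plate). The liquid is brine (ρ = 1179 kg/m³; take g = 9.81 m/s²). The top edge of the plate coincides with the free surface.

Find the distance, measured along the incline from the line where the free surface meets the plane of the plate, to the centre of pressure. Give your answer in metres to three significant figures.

y_p = 1.85 m

γ = ρg = 1179 × 9.81 / 1000 = 11.56599 kN/m³.
Let θ = 37° be the plate's angle to the horizontal; measure y along the incline from where the plane meets the free surface. Vertical depth h = y·sinθ with sinθ = 0.601815.
The centroid lies 2.78/2 = 1.39 m below the top edge, so y_c = 1.39 m and h_c = 1.39 × 0.601815 = 0.836523 m.
A = 4.14 × 2.78 = 11.5092 m².
Resultant F = γ·h_c·A = 11.56599 × 0.836523 × 11.5092 = 111.354 kN.
I_c = b·h³/12 = 4.14 × 2.78³/12 = 7.41231 m⁴.
Centre of pressure: y_p = y_c + I_c/(y_c·A) = 1.39 + 7.41231/(1.39 × 11.5092) = 1.39 + 0.463333 = 1.85333 m along the plane.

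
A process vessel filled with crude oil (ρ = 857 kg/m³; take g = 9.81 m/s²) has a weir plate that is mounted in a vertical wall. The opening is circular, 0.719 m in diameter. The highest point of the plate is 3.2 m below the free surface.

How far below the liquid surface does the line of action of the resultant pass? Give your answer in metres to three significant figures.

γ = ρg = 857 × 9.81 / 1000 = 8.40717 kN/m³.
The centroid is at the centre, 0.3595 m below the top of the plate, so the centroid depth is h_c = 3.2 + 0.3595 = 3.5595 m.
A = π(0.3595)² = 0.40602 m².
Resultant F = γ·h_c·A = 8.40717 × 3.5595 × 0.40602 = 12.1503 kN.
I_c = πr⁴/4 = π × 0.3595⁴/4 = 0.0131185 m⁴.
Centre of pressure: y_p = y_c + I_c/(y_c·A) = 3.5595 + 0.0131185/(3.5595 × 0.40602) = 3.5595 + 0.00907711 = 3.56858 m along the plane.

h_p = 3.57 m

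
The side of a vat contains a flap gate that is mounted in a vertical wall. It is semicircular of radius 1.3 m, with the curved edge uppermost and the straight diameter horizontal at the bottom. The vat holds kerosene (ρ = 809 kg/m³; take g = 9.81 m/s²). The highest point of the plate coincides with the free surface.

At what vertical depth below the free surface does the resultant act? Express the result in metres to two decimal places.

γ = ρg = 809 × 9.81 / 1000 = 7.93629 kN/m³.
The centroid lies 4r/(3π) = 0.551737 m above the diameter, so r − 4r/(3π) = 1.3 − 0.551737 = 0.748263 m below the topmost point, so the centroid depth is h_c = 0.748263 m.
A = πr²/2 = π × 1.3²/2 = 2.65465 m².
Resultant F = γ·h_c·A = 7.93629 × 0.748263 × 2.65465 = 15.7645 kN.
I_c = (π/8 − 8/(9π))·r⁴ = 0.109757 × 1.3⁴ = 0.313477 m⁴.
Centre of pressure: y_p = y_c + I_c/(y_c·A) = 0.748263 + 0.313477/(0.748263 × 2.65465) = 0.748263 + 0.157813 = 0.906076 m along the plane.

h_p = 0.91 m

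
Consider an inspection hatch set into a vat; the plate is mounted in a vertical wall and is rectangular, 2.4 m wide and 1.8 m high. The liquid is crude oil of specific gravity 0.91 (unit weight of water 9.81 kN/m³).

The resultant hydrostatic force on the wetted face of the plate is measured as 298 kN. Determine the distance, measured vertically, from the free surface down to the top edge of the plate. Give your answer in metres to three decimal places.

γ = 0.91 × 9.81 = 8.9271 kN/m³.
A = 2.4 × 1.8 = 4.32 m².
From F = γ·h_c·A, the centroid depth is h_c = 298/(8.9271 × 4.32) = 7.7272 m.
The centroid lies 1.8/2 = 0.9 m below the top edge, so the top edge sits at h_top = 7.7272 − 0.9 = 6.8272 m below the surface.

d_top ≈ 6.827 m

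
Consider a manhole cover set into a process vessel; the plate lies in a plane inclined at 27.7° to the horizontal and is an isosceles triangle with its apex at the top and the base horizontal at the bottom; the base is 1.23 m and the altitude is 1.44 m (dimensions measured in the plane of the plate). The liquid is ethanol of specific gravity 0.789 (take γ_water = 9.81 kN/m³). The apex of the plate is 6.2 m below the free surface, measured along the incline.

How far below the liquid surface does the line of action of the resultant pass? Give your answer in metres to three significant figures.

γ = 0.789 × 9.81 = 7.74009 kN/m³.
Let θ = 27.7° be the plate's angle to the horizontal; measure y along the incline from where the plane meets the free surface. Vertical depth h = y·sinθ with sinθ = 0.464842.
With the apex up, the centroid sits 2h/3 = 2 × 1.44/3 = 0.96 m below the apex, so y_c = 6.2 + 0.96 = 7.16 m and h_c = 7.16 × 0.464842 = 3.32827 m.
A = ½ × 1.23 × 1.44 = 0.8856 m².
Resultant F = γ·h_c·A = 7.74009 × 3.32827 × 0.8856 = 22.814 kN.
I_c = b·h³/36 = 1.23 × 1.44³/36 = 0.102021 m⁴.
Centre of pressure: y_p = y_c + I_c/(y_c·A) = 7.16 + 0.102021/(7.16 × 0.8856) = 7.16 + 0.0160894 = 7.17609 m along the plane.
Vertically, h_p = y_p·sinθ = 7.17609 × 0.464842 = 3.33575 m.

h_p = 3.34 m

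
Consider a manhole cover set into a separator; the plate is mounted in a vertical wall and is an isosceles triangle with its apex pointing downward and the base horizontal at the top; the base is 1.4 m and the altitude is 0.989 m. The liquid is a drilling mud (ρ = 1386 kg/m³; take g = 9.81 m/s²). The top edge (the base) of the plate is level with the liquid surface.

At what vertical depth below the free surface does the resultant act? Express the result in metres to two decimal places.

γ = ρg = 1386 × 9.81 / 1000 = 13.59666 kN/m³.
With the apex down, the centroid sits h/3 = 0.989/3 = 0.329667 m below the base (the top edge), so the centroid depth is h_c = 0.329667 m.
A = ½ × 1.4 × 0.989 = 0.6923 m².
Resultant F = γ·h_c·A = 13.59666 × 0.329667 × 0.6923 = 3.10314 kN.
I_c = b·h³/36 = 1.4 × 0.989³/36 = 0.0376196 m⁴.
Centre of pressure: y_p = y_c + I_c/(y_c·A) = 0.329667 + 0.0376196/(0.329667 × 0.6923) = 0.329667 + 0.164833 = 0.4945 m along the plane.

h_p = 0.49 m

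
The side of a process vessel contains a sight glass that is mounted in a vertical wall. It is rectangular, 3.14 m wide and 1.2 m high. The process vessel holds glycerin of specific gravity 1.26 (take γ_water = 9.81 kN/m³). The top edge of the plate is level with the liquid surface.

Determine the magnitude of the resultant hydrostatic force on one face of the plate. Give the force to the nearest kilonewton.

F ≈ 28 kN

γ = 1.26 × 9.81 = 12.3606 kN/m³.
The centroid lies 1.2/2 = 0.6 m below the top edge, so the centroid depth is h_c = 0.6 m.
A = 3.14 × 1.2 = 3.768 m².
Resultant F = γ·h_c·A = 12.3606 × 0.6 × 3.768 = 27.9448 kN.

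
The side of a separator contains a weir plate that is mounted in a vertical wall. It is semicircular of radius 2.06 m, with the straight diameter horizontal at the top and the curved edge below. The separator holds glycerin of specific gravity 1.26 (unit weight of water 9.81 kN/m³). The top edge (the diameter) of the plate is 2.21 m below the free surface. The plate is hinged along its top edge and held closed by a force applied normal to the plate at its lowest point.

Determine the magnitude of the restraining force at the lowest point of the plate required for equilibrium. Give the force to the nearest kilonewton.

P ≈ 120 kN

γ = 1.26 × 9.81 = 12.3606 kN/m³.
The centroid of a semicircle lies 4r/(3π) = 0.874291 m from the diameter, here below the top edge, so the centroid depth is h_c = 2.21 + 0.874291 = 3.08429 m.
A = πr²/2 = π × 2.06²/2 = 6.66583 m².
Resultant F = γ·h_c·A = 12.3606 × 3.08429 × 6.66583 = 254.126 kN.
I_c = (π/8 − 8/(9π))·r⁴ = 0.109757 × 2.06⁴ = 1.97652 m⁴.
Centre of pressure: y_p = y_c + I_c/(y_c·A) = 3.08429 + 1.97652/(3.08429 × 6.66583) = 3.08429 + 0.0961373 = 3.18043 m along the plane.
The resultant acts 0.874291 + 0.0961373 = 0.970428 m (along the plate) below the hinge at the top edge, so the moment about the hinge is M = F × 0.970428 = 254.126 × 0.970428 = 246.611 kN·m.
A normal force at the bottom, 2.06 m from the hinge, must supply this moment: P = 246.611/2.06 = 119.714 kN.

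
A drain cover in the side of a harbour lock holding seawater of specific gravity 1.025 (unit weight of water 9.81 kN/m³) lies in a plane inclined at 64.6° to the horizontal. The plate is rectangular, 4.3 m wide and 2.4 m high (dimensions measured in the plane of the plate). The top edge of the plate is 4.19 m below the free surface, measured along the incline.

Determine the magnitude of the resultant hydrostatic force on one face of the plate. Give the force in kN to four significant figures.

γ = 1.025 × 9.81 = 10.05525 kN/m³.
Let θ = 64.6° be the plate's angle to the horizontal; measure y along the incline from where the plane meets the free surface. Vertical depth h = y·sinθ with sinθ = 0.903335.
The centroid lies 2.4/2 = 1.2 m below the top edge, so y_c = 4.19 + 1.2 = 5.39 m and h_c = 5.39 × 0.903335 = 4.86898 m.
A = 4.3 × 2.4 = 10.32 m².
Resultant F = γ·h_c·A = 10.05525 × 4.86898 × 10.32 = 505.255 kN.

F ≈ 505.3 kN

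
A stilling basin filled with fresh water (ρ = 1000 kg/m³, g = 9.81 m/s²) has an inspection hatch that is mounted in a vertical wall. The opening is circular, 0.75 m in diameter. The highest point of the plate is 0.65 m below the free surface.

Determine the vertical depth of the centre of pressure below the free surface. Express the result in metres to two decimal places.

h_p = 1.06 m

γ = ρg = 1000 × 9.81 = 9810 N/m³ = 9.81 kN/m³.
The centroid is at the centre, 0.375 m below the top of the plate, so the centroid depth is h_c = 0.65 + 0.375 = 1.025 m.
A = π(0.375)² = 0.441786 m².
Resultant F = γ·h_c·A = 9.81 × 1.025 × 0.441786 = 4.44227 kN.
I_c = πr⁴/4 = π × 0.375⁴/4 = 0.0155316 m⁴.
Centre of pressure: y_p = y_c + I_c/(y_c·A) = 1.025 + 0.0155316/(1.025 × 0.441786) = 1.025 + 0.0342989 = 1.0593 m along the plane.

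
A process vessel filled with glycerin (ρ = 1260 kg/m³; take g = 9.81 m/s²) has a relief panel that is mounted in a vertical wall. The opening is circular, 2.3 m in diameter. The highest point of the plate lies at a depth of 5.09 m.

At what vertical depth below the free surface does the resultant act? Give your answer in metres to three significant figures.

γ = ρg = 1260 × 9.81 / 1000 = 12.3606 kN/m³.
The centroid is at the centre, 1.15 m below the top of the plate, so the centroid depth is h_c = 5.09 + 1.15 = 6.24 m.
A = π(1.15)² = 4.15476 m².
Resultant F = γ·h_c·A = 12.3606 × 6.24 × 4.15476 = 320.457 kN.
I_c = πr⁴/4 = π × 1.15⁴/4 = 1.37367 m⁴.
Centre of pressure: y_p = y_c + I_c/(y_c·A) = 6.24 + 1.37367/(6.24 × 4.15476) = 6.24 + 0.0529849 = 6.29298 m along the plane.

h_p = 6.29 m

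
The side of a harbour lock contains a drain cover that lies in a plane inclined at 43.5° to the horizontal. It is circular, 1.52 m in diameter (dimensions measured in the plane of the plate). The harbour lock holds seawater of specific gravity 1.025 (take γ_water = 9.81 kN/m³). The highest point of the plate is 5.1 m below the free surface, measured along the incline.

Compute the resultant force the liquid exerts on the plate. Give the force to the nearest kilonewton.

F ≈ 74 kN

γ = 1.025 × 9.81 = 10.05525 kN/m³.
Let θ = 43.5° be the plate's angle to the horizontal; measure y along the incline from where the plane meets the free surface. Vertical depth h = y·sinθ with sinθ = 0.688355.
The centroid is at the centre, 0.76 m below the top of the plate, so y_c = 5.1 + 0.76 = 5.86 m and h_c = 5.86 × 0.688355 = 4.03376 m.
A = π(0.76)² = 1.81458 m².
Resultant F = γ·h_c·A = 10.05525 × 4.03376 × 1.81458 = 73.6002 kN.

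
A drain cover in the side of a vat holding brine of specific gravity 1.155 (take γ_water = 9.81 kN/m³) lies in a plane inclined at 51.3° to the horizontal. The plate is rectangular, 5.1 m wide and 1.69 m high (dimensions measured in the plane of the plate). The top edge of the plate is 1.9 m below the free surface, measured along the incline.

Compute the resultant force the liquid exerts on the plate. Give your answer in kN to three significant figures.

γ = 1.155 × 9.81 = 11.33055 kN/m³.
Let θ = 51.3° be the plate's angle to the horizontal; measure y along the incline from where the plane meets the free surface. Vertical depth h = y·sinθ with sinθ = 0.780430.
The centroid lies 1.69/2 = 0.845 m below the top edge, so y_c = 1.9 + 0.845 = 2.745 m and h_c = 2.745 × 0.780430 = 2.14228 m.
A = 5.1 × 1.69 = 8.619 m².
Resultant F = γ·h_c·A = 11.33055 × 2.14228 × 8.619 = 209.211 kN.

F ≈ 209 kN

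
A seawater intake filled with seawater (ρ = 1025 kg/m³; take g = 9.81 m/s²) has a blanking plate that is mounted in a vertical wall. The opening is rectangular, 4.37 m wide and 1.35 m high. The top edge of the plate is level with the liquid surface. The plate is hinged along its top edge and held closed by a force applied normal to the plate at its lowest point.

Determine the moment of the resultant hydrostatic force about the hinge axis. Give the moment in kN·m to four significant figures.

M ≈ 36.04 kN·m

γ = ρg = 1025 × 9.81 / 1000 = 10.05525 kN/m³.
The centroid lies 1.35/2 = 0.675 m below the top edge, so the centroid depth is h_c = 0.675 m.
A = 4.37 × 1.35 = 5.8995 m².
Resultant F = γ·h_c·A = 10.05525 × 0.675 × 5.8995 = 40.0416 kN.
I_c = b·h³/12 = 4.37 × 1.35³/12 = 0.895987 m⁴.
Centre of pressure: y_p = y_c + I_c/(y_c·A) = 0.675 + 0.895987/(0.675 × 5.8995) = 0.675 + 0.225 = 0.9 m along the plane.
The resultant acts 0.675 + 0.225 = 0.9 m (along the plate) below the hinge at the top edge, so the moment about the hinge is M = F × 0.9 = 40.0416 × 0.9 = 36.0374 kN·m.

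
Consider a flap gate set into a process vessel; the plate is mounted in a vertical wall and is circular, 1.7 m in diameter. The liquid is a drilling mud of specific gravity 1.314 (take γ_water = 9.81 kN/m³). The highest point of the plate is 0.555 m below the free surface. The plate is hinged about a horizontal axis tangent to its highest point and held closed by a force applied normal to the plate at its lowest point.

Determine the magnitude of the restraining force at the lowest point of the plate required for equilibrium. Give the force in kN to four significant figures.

γ = 1.314 × 9.81 = 12.89034 kN/m³.
The centroid is at the centre, 0.85 m below the top of the plate, so the centroid depth is h_c = 0.555 + 0.85 = 1.405 m.
A = π(0.85)² = 2.2698 m².
Resultant F = γ·h_c·A = 12.89034 × 1.405 × 2.2698 = 41.1082 kN.
I_c = πr⁴/4 = π × 0.85⁴/4 = 0.409983 m⁴.
Centre of pressure: y_p = y_c + I_c/(y_c·A) = 1.405 + 0.409983/(1.405 × 2.2698) = 1.405 + 0.128559 = 1.53356 m along the plane.
The resultant acts 0.85 + 0.128559 = 0.978559 m (along the plate) below the hinge at the top edge, so the moment about the hinge is M = F × 0.978559 = 41.1082 × 0.978559 = 40.2268 kN·m.
A normal force at the bottom, 1.7 m from the hinge, must supply this moment: P = 40.2268/1.7 = 23.6628 kN.

P ≈ 23.66 kN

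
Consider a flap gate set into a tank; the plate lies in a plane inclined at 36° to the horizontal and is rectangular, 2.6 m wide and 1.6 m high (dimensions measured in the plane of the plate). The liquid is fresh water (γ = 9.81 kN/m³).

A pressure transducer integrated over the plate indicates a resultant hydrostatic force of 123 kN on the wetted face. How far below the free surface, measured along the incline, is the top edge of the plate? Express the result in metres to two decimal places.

y_top ≈ 4.33 m

γ = 9.81 kN/m³.
A = 2.6 × 1.6 = 4.16 m².
From F = γ·h_c·A, the centroid depth is h_c = 123/(9.81 × 4.16) = 3.014 m.
Let θ = 36° be the plate's angle to the horizontal; measure y along the incline from where the plane meets the free surface. Vertical depth h = y·sinθ with sinθ = 0.587785.
Along the incline, y_c = h_c/sinθ = 3.014/0.587785 = 5.12773 m.
The centroid lies 1.6/2 = 0.8 m below the top edge, so the top edge sits at y_top = 5.12773 − 0.8 = 4.32773 m along the incline.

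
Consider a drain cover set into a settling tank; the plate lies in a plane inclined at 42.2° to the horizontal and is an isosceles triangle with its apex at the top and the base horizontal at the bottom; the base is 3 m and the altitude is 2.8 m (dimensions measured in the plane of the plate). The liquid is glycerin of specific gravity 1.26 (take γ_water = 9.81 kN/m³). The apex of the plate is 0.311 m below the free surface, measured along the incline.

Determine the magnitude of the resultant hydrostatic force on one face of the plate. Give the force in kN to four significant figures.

F ≈ 75.94 kN

γ = 1.26 × 9.81 = 12.3606 kN/m³.
Let θ = 42.2° be the plate's angle to the horizontal; measure y along the incline from where the plane meets the free surface. Vertical depth h = y·sinθ with sinθ = 0.671721.
With the apex up, the centroid sits 2h/3 = 2 × 2.8/3 = 1.86667 m below the apex, so y_c = 0.311 + 1.86667 = 2.17767 m and h_c = 2.17767 × 0.671721 = 1.46279 m.
A = ½ × 3 × 2.8 = 4.2 m².
Resultant F = γ·h_c·A = 12.3606 × 1.46279 × 4.2 = 75.94 kN.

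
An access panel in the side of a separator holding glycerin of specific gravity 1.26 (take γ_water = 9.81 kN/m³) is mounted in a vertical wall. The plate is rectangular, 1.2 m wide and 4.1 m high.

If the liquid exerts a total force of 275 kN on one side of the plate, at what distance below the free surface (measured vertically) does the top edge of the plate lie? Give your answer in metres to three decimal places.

γ = 1.26 × 9.81 = 12.3606 kN/m³.
A = 1.2 × 4.1 = 4.92 m².
From F = γ·h_c·A, the centroid depth is h_c = 275/(12.3606 × 4.92) = 4.52197 m.
The centroid lies 4.1/2 = 2.05 m below the top edge, so the top edge sits at h_top = 4.52197 − 2.05 = 2.47197 m below the surface.

d_top ≈ 2.472 m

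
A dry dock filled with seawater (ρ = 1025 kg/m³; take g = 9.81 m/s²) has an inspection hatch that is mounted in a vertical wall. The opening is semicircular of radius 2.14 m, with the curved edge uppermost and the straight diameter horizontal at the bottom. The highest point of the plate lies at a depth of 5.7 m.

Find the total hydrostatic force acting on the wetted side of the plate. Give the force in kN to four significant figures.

F ≈ 501.4 kN

γ = ρg = 1025 × 9.81 / 1000 = 10.05525 kN/m³.
The centroid lies 4r/(3π) = 0.908244 m above the diameter, so r − 4r/(3π) = 2.14 − 0.908244 = 1.23176 m below the topmost point, so the centroid depth is h_c = 5.7 + 1.23176 = 6.93176 m.
A = πr²/2 = π × 2.14²/2 = 7.19362 m².
Resultant F = γ·h_c·A = 10.05525 × 6.93176 × 7.19362 = 501.399 kN.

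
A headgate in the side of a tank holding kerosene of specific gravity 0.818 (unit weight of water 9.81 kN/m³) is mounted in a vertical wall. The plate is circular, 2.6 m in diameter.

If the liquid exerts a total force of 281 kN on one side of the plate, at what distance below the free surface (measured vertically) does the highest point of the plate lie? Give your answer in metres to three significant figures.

d_top ≈ 5.30 m

γ = 0.818 × 9.81 = 8.02458 kN/m³.
A = π(1.3)² = 5.30929 m².
From F = γ·h_c·A, the centroid depth is h_c = 281/(8.02458 × 5.30929) = 6.5955 m.
The centroid is at the centre, 1.3 m below the top of the plate, so the highest point sits at h_top = 6.5955 − 1.3 = 5.2955 m below the surface.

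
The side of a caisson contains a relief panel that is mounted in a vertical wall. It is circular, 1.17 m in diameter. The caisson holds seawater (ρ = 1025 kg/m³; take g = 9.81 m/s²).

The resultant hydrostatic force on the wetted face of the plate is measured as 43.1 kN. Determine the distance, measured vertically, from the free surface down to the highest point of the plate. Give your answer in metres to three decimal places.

γ = ρg = 1025 × 9.81 / 1000 = 10.05525 kN/m³.
A = π(0.585)² = 1.07513 m².
From F = γ·h_c·A, the centroid depth is h_c = 43.1/(10.05525 × 1.07513) = 3.98679 m.
The centroid is at the centre, 0.585 m below the top of the plate, so the highest point sits at h_top = 3.98679 − 0.585 = 3.40179 m below the surface.

d_top ≈ 3.402 m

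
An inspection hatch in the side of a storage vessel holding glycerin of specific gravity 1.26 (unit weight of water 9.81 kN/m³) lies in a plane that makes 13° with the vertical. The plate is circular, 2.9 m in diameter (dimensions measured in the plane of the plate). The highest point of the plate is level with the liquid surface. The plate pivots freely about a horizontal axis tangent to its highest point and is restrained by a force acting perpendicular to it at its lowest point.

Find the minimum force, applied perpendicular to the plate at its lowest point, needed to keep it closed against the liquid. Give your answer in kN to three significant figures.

γ = 1.26 × 9.81 = 12.3606 kN/m³.
The plate makes 13° with the vertical, i.e. θ = 90° − 13° = 77° to the horizontal. Measuring y along the incline from the free-surface line, vertical depth h = y·sinθ with sinθ = 0.974370.
The centroid is at the centre, 1.45 m below the top of the plate, so y_c = 1.45 m and h_c = 1.45 × 0.974370 = 1.41284 m.
A = π(1.45)² = 6.6052 m².
Resultant F = γ·h_c·A = 12.3606 × 1.41284 × 6.6052 = 115.35 kN.
I_c = πr⁴/4 = π × 1.45⁴/4 = 3.47186 m⁴.
Centre of pressure: y_p = y_c + I_c/(y_c·A) = 1.45 + 3.47186/(1.45 × 6.6052) = 1.45 + 0.3625 = 1.8125 m along the plane.
The resultant acts 1.45 + 0.3625 = 1.8125 m (along the plate) below the hinge at the top edge, so the moment about the hinge is M = F × 1.8125 = 115.35 × 1.8125 = 209.072 kN·m.
A normal force at the bottom, 2.9 m from the hinge, must supply this moment: P = 209.072/2.9 = 72.0938 kN.

P ≈ 72.1 kN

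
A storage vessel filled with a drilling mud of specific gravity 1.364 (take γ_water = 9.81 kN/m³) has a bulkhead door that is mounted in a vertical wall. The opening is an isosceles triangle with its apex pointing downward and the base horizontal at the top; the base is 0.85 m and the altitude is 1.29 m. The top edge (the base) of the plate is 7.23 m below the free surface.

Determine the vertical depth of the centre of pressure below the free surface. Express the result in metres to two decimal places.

h_p = 7.67 m

γ = 1.364 × 9.81 = 13.38084 kN/m³.
With the apex down, the centroid sits h/3 = 1.29/3 = 0.43 m below the base (the top edge), so the centroid depth is h_c = 7.23 + 0.43 = 7.66 m.
A = ½ × 0.85 × 1.29 = 0.54825 m².
Resultant F = γ·h_c·A = 13.38084 × 7.66 × 0.54825 = 56.1941 kN.
I_c = b·h³/36 = 0.85 × 1.29³/36 = 0.0506857 m⁴.
Centre of pressure: y_p = y_c + I_c/(y_c·A) = 7.66 + 0.0506857/(7.66 × 0.54825) = 7.66 + 0.0120692 = 7.67207 m along the plane.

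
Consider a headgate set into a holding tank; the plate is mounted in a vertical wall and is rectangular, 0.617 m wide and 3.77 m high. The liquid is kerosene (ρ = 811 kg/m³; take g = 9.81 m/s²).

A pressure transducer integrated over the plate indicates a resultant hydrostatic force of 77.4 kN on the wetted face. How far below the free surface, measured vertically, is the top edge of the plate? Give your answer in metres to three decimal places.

d_top ≈ 2.297 m

γ = ρg = 811 × 9.81 / 1000 = 7.95591 kN/m³.
A = 0.617 × 3.77 = 2.32609 m².
From F = γ·h_c·A, the centroid depth is h_c = 77.4/(7.95591 × 2.32609) = 4.18239 m.
The centroid lies 3.77/2 = 1.885 m below the top edge, so the top edge sits at h_top = 4.18239 − 1.885 = 2.29739 m below the surface.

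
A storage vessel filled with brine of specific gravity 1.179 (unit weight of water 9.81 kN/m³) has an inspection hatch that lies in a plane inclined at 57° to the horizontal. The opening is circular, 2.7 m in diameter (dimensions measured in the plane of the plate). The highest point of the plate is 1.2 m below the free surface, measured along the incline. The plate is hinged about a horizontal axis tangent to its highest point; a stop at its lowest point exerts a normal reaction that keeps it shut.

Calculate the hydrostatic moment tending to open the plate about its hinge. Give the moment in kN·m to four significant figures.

γ = 1.179 × 9.81 = 11.56599 kN/m³.
Let θ = 57° be the plate's angle to the horizontal; measure y along the incline from where the plane meets the free surface. Vertical depth h = y·sinθ with sinθ = 0.838671.
The centroid is at the centre, 1.35 m below the top of the plate, so y_c = 1.2 + 1.35 = 2.55 m and h_c = 2.55 × 0.838671 = 2.13861 m.
A = π(1.35)² = 5.72555 m².
Resultant F = γ·h_c·A = 11.56599 × 2.13861 × 5.72555 = 141.622 kN.
I_c = πr⁴/4 = π × 1.35⁴/4 = 2.6087 m⁴.
Centre of pressure: y_p = y_c + I_c/(y_c·A) = 2.55 + 2.6087/(2.55 × 5.72555) = 2.55 + 0.178676 = 2.72868 m along the plane.
The resultant acts 1.35 + 0.178676 = 1.52868 m (along the plate) below the hinge at the top edge, so the moment about the hinge is M = F × 1.52868 = 141.622 × 1.52868 = 216.495 kN·m.

M ≈ 216.5 kN·m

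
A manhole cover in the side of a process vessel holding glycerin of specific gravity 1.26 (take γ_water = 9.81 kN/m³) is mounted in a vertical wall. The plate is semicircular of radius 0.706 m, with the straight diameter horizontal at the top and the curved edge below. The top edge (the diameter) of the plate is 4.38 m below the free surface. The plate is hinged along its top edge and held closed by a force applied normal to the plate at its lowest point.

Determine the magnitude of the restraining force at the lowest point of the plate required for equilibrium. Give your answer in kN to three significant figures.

γ = 1.26 × 9.81 = 12.3606 kN/m³.
The centroid of a semicircle lies 4r/(3π) = 0.299636 m from the diameter, here below the top edge, so the centroid depth is h_c = 4.38 + 0.299636 = 4.67964 m.
A = πr²/2 = π × 0.706²/2 = 0.782941 m².
Resultant F = γ·h_c·A = 12.3606 × 4.67964 × 0.782941 = 45.2878 kN.
I_c = (π/8 − 8/(9π))·r⁴ = 0.109757 × 0.706⁴ = 0.0272679 m⁴.
Centre of pressure: y_p = y_c + I_c/(y_c·A) = 4.67964 + 0.0272679/(4.67964 × 0.782941) = 4.67964 + 0.00744235 = 4.68708 m along the plane.
The resultant acts 0.299636 + 0.00744235 = 0.307078 m (along the plate) below the hinge at the top edge, so the moment about the hinge is M = F × 0.307078 = 45.2878 × 0.307078 = 13.9069 kN·m.
A normal force at the bottom, 0.706 m from the hinge, must supply this moment: P = 13.9069/0.706 = 19.6982 kN.

P ≈ 19.7 kN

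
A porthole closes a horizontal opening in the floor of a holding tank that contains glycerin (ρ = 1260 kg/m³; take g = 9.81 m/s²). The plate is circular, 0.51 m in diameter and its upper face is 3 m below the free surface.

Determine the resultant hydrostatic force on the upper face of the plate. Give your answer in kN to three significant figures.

γ = ρg = 1260 × 9.81 / 1000 = 12.3606 kN/m³.
The plate is horizontal, so pressure is uniform at p = γ·h = 12.3606 × 3 = 37.0818 kN/m².
A = π(0.255)² = 0.204282 m².
F = p·A = 37.0818 × 0.204282 = 7.57514 kN.

F ≈ 7.58 kN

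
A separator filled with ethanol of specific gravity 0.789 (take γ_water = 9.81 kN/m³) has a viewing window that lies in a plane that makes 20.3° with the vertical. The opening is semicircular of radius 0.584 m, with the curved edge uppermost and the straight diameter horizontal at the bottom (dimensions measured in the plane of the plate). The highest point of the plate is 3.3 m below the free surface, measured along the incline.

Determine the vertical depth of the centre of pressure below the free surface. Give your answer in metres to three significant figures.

h_p = 3.42 m

γ = 0.789 × 9.81 = 7.74009 kN/m³.
The plate makes 20.3° with the vertical, i.e. θ = 90° − 20.3° = 69.7° to the horizontal. Measuring y along the incline from the free-surface line, vertical depth h = y·sinθ with sinθ = 0.937889.
The centroid lies 4r/(3π) = 0.247857 m above the diameter, so r − 4r/(3π) = 0.584 − 0.247857 = 0.336143 m below the topmost point, so y_c = 3.3 + 0.336143 = 3.63614 m and h_c = 3.63614 × 0.937889 = 3.4103 m.
A = πr²/2 = π × 0.584²/2 = 0.53573 m².
Resultant F = γ·h_c·A = 7.74009 × 3.4103 × 0.53573 = 14.1411 kN.
I_c = (π/8 − 8/(9π))·r⁴ = 0.109757 × 0.584⁴ = 0.0127668 m⁴.
Centre of pressure: y_p = y_c + I_c/(y_c·A) = 3.63614 + 0.0127668/(3.63614 × 0.53573) = 3.63614 + 0.00655383 = 3.64269 m along the plane.
Vertically, h_p = y_p·sinθ = 3.64269 × 0.937889 = 3.41644 m.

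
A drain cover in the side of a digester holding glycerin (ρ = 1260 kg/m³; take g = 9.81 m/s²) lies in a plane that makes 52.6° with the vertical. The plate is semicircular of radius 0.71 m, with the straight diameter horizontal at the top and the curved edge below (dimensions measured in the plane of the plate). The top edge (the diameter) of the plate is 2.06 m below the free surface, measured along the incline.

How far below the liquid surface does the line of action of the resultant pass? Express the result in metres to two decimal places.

h_p = 1.44 m

γ = ρg = 1260 × 9.81 / 1000 = 12.3606 kN/m³.
The plate makes 52.6° with the vertical, i.e. θ = 90° − 52.6° = 37.4° to the horizontal. Measuring y along the incline from the free-surface line, vertical depth h = y·sinθ with sinθ = 0.607376.
The centroid of a semicircle lies 4r/(3π) = 0.301333 m from the diameter, here below the top edge, so y_c = 2.06 + 0.301333 = 2.36133 m and h_c = 2.36133 × 0.607376 = 1.43422 m.
A = πr²/2 = π × 0.71²/2 = 0.791838 m².
Resultant F = γ·h_c·A = 12.3606 × 1.43422 × 0.791838 = 14.0376 kN.
I_c = (π/8 − 8/(9π))·r⁴ = 0.109757 × 0.71⁴ = 0.0278911 m⁴.
Centre of pressure: y_p = y_c + I_c/(y_c·A) = 2.36133 + 0.0278911/(2.36133 × 0.791838) = 2.36133 + 0.0149167 = 2.37625 m along the plane.
Vertically, h_p = y_p·sinθ = 2.37625 × 0.607376 = 1.44328 m.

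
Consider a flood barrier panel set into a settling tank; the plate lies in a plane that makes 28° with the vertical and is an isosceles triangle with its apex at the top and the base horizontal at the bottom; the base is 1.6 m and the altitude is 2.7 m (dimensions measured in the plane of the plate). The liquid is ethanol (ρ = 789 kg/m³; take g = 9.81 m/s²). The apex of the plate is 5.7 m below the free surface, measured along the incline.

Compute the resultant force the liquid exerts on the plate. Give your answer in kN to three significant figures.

γ = ρg = 789 × 9.81 / 1000 = 7.74009 kN/m³.
The plate makes 28° with the vertical, i.e. θ = 90° − 28° = 62° to the horizontal. Measuring y along the incline from the free-surface line, vertical depth h = y·sinθ with sinθ = 0.882948.
With the apex up, the centroid sits 2h/3 = 2 × 2.7/3 = 1.8 m below the apex, so y_c = 5.7 + 1.8 = 7.5 m and h_c = 7.5 × 0.882948 = 6.62211 m.
A = ½ × 1.6 × 2.7 = 2.16 m².
Resultant F = γ·h_c·A = 7.74009 × 6.62211 × 2.16 = 110.712 kN.

F ≈ 111 kN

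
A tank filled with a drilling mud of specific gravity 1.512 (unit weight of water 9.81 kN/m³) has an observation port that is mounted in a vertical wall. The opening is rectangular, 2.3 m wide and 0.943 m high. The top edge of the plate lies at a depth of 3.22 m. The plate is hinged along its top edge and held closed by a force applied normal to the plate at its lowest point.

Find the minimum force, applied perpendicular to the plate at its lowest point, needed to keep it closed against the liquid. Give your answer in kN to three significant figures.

γ = 1.512 × 9.81 = 14.83272 kN/m³.
The centroid lies 0.943/2 = 0.4715 m below the top edge, so the centroid depth is h_c = 3.22 + 0.4715 = 3.6915 m.
A = 2.3 × 0.943 = 2.1689 m².
Resultant F = γ·h_c·A = 14.83272 × 3.6915 × 2.1689 = 118.758 kN.
I_c = b·h³/12 = 2.3 × 0.943³/12 = 0.160724 m⁴.
Centre of pressure: y_p = y_c + I_c/(y_c·A) = 3.6915 + 0.160724/(3.6915 × 2.1689) = 3.6915 + 0.0200742 = 3.71157 m along the plane.
The resultant acts 0.4715 + 0.0200742 = 0.491574 m (along the plate) below the hinge at the top edge, so the moment about the hinge is M = F × 0.491574 = 118.758 × 0.491574 = 58.3783 kN·m.
A normal force at the bottom, 0.943 m from the hinge, must supply this moment: P = 58.3783/0.943 = 61.907 kN.

P ≈ 61.9 kN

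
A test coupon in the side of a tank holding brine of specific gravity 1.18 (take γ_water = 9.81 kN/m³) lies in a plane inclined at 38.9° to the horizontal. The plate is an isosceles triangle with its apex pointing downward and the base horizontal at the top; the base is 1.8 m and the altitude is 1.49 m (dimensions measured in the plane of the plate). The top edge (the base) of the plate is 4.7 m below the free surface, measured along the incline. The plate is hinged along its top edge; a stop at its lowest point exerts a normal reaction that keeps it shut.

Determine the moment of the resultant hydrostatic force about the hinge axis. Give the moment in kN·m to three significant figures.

M ≈ 26.4 kN·m

γ = 1.18 × 9.81 = 11.5758 kN/m³.
Let θ = 38.9° be the plate's angle to the horizontal; measure y along the incline from where the plane meets the free surface. Vertical depth h = y·sinθ with sinθ = 0.627963.
With the apex down, the centroid sits h/3 = 1.49/3 = 0.496667 m below the base (the top edge), so y_c = 4.7 + 0.496667 = 5.19667 m and h_c = 5.19667 × 0.627963 = 3.26332 m.
A = ½ × 1.8 × 1.49 = 1.341 m².
Resultant F = γ·h_c·A = 11.5758 × 3.26332 × 1.341 = 50.657 kN.
I_c = b·h³/36 = 1.8 × 1.49³/36 = 0.165397 m⁴.
Centre of pressure: y_p = y_c + I_c/(y_c·A) = 5.19667 + 0.165397/(5.19667 × 1.341) = 5.19667 + 0.0237342 = 5.2204 m along the plane.
The resultant acts 0.496667 + 0.0237342 = 0.520401 m (along the plate) below the hinge at the top edge, so the moment about the hinge is M = F × 0.520401 = 50.657 × 0.520401 = 26.362 kN·m.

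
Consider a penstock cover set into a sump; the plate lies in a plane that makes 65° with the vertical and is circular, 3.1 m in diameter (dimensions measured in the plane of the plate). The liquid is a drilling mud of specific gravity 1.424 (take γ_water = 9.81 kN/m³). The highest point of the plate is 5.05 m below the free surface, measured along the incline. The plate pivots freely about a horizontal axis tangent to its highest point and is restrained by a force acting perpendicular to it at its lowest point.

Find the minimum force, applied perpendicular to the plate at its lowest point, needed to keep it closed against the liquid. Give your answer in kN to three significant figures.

γ = 1.424 × 9.81 = 13.96944 kN/m³.
The plate makes 65° with the vertical, i.e. θ = 90° − 65° = 25° to the horizontal. Measuring y along the incline from the free-surface line, vertical depth h = y·sinθ with sinθ = 0.422618.
The centroid is at the centre, 1.55 m below the top of the plate, so y_c = 5.05 + 1.55 = 6.6 m and h_c = 6.6 × 0.422618 = 2.78928 m.
A = π(1.55)² = 7.54768 m².
Resultant F = γ·h_c·A = 13.96944 × 2.78928 × 7.54768 = 294.093 kN.
I_c = πr⁴/4 = π × 1.55⁴/4 = 4.53332 m⁴.
Centre of pressure: y_p = y_c + I_c/(y_c·A) = 6.6 + 4.53332/(6.6 × 7.54768) = 6.6 + 0.0910037 = 6.691 m along the plane.
The resultant acts 1.55 + 0.0910037 = 1.641 m (along the plate) below the hinge at the top edge, so the moment about the hinge is M = F × 1.641 = 294.093 × 1.641 = 482.607 kN·m.
A normal force at the bottom, 3.1 m from the hinge, must supply this moment: P = 482.607/3.1 = 155.68 kN.

P ≈ 156 kN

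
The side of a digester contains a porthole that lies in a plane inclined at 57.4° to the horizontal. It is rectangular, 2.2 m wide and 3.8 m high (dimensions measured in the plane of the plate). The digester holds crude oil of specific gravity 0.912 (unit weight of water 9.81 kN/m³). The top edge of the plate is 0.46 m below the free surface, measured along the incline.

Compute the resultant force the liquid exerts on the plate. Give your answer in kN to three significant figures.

γ = 0.912 × 9.81 = 8.94672 kN/m³.
Let θ = 57.4° be the plate's angle to the horizontal; measure y along the incline from where the plane meets the free surface. Vertical depth h = y·sinθ with sinθ = 0.842452.
The centroid lies 3.8/2 = 1.9 m below the top edge, so y_c = 0.46 + 1.9 = 2.36 m and h_c = 2.36 × 0.842452 = 1.98819 m.
A = 2.2 × 3.8 = 8.36 m².
Resultant F = γ·h_c·A = 8.94672 × 1.98819 × 8.36 = 148.706 kN.

F ≈ 149 kN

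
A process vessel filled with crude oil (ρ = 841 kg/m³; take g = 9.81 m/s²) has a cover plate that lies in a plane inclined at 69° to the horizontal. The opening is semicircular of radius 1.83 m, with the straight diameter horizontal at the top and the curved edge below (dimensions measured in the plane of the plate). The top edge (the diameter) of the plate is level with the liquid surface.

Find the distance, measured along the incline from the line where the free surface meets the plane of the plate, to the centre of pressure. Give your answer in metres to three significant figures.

y_p = 1.08 m

γ = ρg = 841 × 9.81 / 1000 = 8.25021 kN/m³.
Let θ = 69° be the plate's angle to the horizontal; measure y along the incline from where the plane meets the free surface. Vertical depth h = y·sinθ with sinθ = 0.933580.
The centroid of a semicircle lies 4r/(3π) = 0.776676 m from the diameter, here below the top edge, so y_c = 0.776676 m and h_c = 0.776676 × 0.933580 = 0.725089 m.
A = πr²/2 = π × 1.83²/2 = 5.26044 m².
Resultant F = γ·h_c·A = 8.25021 × 0.725089 × 5.26044 = 31.4687 kN.
I_c = (π/8 − 8/(9π))·r⁴ = 0.109757 × 1.83⁴ = 1.23094 m⁴.
Centre of pressure: y_p = y_c + I_c/(y_c·A) = 0.776676 + 1.23094/(0.776676 × 5.26044) = 0.776676 + 0.301283 = 1.07796 m along the plane.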